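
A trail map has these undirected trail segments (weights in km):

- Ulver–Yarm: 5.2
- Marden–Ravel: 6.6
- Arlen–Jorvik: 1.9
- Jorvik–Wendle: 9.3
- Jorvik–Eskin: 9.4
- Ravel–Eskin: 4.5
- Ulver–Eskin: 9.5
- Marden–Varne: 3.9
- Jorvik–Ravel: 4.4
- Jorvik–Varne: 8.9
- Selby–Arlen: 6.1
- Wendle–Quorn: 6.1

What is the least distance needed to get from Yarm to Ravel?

Settle nodes by increasing distance from Yarm:
Yarm: 0
Ulver: 5.2  (via Yarm)
Eskin: 14.7  (via Ulver)
Ravel: 19.2  (via Eskin)
Shortest route: Yarm–Ulver–Eskin–Ravel = 19.2 km.

19.2 km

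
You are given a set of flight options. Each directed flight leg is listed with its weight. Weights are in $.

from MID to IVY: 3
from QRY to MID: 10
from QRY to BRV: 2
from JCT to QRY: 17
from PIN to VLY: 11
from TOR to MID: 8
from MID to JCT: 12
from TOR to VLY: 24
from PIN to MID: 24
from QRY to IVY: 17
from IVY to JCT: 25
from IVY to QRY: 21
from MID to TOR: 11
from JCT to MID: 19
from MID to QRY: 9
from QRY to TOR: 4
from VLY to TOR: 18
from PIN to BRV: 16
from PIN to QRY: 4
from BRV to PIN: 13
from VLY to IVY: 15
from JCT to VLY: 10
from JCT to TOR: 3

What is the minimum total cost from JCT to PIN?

$32

Candidate routes:
JCT–TOR–MID–QRY–BRV–PIN: 3+8+9+2+13 = 35
JCT–QRY–BRV–PIN: 17+2+13 = 32
JCT–MID–QRY–BRV–PIN: 19+9+2+13 = 43
Cheapest is JCT–QRY–BRV–PIN at $32.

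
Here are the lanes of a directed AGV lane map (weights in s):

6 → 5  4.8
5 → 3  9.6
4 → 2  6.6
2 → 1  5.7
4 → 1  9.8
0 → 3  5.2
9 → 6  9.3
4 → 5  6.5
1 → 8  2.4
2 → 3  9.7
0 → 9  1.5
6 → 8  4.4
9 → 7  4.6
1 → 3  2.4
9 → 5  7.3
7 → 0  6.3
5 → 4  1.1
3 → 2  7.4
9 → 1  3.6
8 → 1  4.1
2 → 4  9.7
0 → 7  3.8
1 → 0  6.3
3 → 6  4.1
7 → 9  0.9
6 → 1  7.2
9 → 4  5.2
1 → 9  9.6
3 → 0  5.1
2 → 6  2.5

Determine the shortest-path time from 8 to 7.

14.2 s

Enumerating some paths:
8 - 1 - 3 - 0 - 7: 4.1+2.4+5.1+3.8 = 15.4
8 - 1 - 0 - 7: 4.1+6.3+3.8 = 14.2
8 - 1 - 0 - 9 - 7: 4.1+6.3+1.5+4.6 = 16.5
The minimum is 14.2 s via 8 - 1 - 0 - 7.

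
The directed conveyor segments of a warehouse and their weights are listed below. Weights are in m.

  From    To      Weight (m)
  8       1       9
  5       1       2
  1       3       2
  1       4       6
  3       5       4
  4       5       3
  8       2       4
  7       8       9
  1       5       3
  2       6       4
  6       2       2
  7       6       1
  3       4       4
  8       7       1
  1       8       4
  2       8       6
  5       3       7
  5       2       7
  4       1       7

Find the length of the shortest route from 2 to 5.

Enumerating some paths:
2 → 8 → 1 → 3 → 4 → 5: 6+9+2+4+3 = 24
2 → 8 → 1 → 5: 6+9+3 = 18
2 → 8 → 1 → 4 → 5: 6+9+6+3 = 24
2 → 8 → 1 → 3 → 5: 6+9+2+4 = 21
Cheapest is 2 → 8 → 1 → 5 at 18 m.

18 m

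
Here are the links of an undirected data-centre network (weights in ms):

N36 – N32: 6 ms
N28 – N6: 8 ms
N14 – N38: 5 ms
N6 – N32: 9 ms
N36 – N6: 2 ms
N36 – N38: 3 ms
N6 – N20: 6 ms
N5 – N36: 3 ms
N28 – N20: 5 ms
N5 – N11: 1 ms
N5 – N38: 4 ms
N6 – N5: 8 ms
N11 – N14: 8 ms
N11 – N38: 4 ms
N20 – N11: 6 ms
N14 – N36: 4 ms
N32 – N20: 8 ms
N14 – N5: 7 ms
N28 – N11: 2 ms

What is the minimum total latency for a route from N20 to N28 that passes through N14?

22 ms

Best N20 to N14: N20–N6–N36–N14 costing 12
Best N14 to N28: N14–N11–N28 costing 10
Total via N14: 12 + 10 = 22 ms.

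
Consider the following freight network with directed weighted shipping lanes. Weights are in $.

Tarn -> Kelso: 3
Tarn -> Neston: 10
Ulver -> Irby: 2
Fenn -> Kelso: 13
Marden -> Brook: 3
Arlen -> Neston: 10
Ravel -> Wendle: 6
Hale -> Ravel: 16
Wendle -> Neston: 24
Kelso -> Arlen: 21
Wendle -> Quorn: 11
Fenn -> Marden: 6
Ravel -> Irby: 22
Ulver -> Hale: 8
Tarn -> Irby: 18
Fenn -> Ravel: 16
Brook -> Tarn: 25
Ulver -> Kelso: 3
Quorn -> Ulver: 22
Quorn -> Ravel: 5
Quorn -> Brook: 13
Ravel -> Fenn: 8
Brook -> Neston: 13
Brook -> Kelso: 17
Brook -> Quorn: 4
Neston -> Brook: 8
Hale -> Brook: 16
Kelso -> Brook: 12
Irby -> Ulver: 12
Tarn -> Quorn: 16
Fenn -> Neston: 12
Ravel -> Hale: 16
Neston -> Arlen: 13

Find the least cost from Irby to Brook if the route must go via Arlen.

Best Irby to Arlen: Irby → Ulver → Kelso → Arlen costing 36
Shortest Arlen→Brook: Arlen → Neston → Brook = 18
Total via Arlen: 36 + 18 = $54.

$54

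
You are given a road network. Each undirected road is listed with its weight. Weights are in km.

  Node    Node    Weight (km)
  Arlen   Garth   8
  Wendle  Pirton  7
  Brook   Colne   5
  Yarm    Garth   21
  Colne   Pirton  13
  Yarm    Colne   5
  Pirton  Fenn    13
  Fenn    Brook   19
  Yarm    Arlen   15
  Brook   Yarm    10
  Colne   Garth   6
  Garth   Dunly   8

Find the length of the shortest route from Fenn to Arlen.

Compare a few routes:
Fenn–Brook–Colne–Yarm–Arlen: 19+5+5+15 = 44
Fenn–Brook–Yarm–Arlen: 19+10+15 = 44
Fenn–Pirton–Colne–Garth–Arlen: 13+13+6+8 = 40
Fenn–Brook–Colne–Garth–Arlen: 19+5+6+8 = 38
Cheapest is Fenn–Brook–Colne–Garth–Arlen at 38 km.

38 km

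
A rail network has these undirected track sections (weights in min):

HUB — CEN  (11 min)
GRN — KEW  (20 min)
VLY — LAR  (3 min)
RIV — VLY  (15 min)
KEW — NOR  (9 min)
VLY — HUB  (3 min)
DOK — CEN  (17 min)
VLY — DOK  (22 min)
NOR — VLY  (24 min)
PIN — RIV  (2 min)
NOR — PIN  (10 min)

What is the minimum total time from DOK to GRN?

75 min

Running Dijkstra from DOK:
DOK: 0
CEN: 17  (via DOK)
VLY: 22  (via DOK)
LAR: 25  (via VLY)
HUB: 25  (via VLY)
RIV: 37  (via VLY)
PIN: 39  (via RIV)
NOR: 46  (via VLY)
KEW: 55  (via NOR)
GRN: 75  (via KEW)
Shortest route: DOK–VLY–NOR–KEW–GRN = 75 min.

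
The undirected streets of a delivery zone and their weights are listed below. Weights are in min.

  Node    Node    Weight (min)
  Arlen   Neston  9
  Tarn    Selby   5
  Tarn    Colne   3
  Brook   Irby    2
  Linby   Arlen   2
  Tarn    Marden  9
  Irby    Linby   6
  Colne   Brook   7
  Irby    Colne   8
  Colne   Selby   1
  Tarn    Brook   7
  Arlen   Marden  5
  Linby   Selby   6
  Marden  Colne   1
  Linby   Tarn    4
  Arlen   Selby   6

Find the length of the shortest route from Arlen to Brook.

Shortest distances from Arlen:
Arlen: 0
Linby: 2  (via Arlen)
Marden: 5  (via Arlen)
Colne: 6  (via Marden)
Tarn: 6  (via Linby)
Selby: 6  (via Arlen)
Irby: 8  (via Linby)
Neston: 9  (via Arlen)
Brook: 10  (via Irby)
Shortest route: Arlen → Linby → Irby → Brook = 10 min.

10 min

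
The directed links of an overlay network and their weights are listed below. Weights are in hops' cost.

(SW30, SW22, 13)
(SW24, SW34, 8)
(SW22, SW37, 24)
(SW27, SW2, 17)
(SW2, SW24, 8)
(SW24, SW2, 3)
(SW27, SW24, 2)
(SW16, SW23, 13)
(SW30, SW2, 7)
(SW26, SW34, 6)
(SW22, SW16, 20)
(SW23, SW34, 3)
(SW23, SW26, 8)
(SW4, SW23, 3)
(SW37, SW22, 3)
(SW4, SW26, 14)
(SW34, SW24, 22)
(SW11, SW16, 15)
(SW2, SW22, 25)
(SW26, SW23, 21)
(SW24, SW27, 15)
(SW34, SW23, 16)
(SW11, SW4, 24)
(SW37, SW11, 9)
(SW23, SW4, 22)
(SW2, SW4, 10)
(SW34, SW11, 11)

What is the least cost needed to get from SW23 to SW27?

Candidate routes:
SW23 - SW26 - SW34 - SW24 - SW27: 8+6+22+15 = 51
SW23 - SW34 - SW24 - SW27: 3+22+15 = 40
The minimum is 40 hops' cost via SW23 - SW34 - SW24 - SW27.

40 hops' cost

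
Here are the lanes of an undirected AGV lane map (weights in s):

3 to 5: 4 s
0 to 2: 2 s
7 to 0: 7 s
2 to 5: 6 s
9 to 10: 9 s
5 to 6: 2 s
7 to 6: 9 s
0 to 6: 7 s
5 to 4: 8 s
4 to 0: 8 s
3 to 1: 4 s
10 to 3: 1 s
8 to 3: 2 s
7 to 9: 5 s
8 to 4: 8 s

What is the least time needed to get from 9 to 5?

Shortest distances from 9:
9: 0
7: 5  (via 9)
10: 9  (via 9)
3: 10  (via 10)
0: 12  (via 7)
8: 12  (via 3)
1: 14  (via 3)
2: 14  (via 0)
5: 14  (via 3)
Shortest route: 9 → 10 → 3 → 5 = 14 s.

14 s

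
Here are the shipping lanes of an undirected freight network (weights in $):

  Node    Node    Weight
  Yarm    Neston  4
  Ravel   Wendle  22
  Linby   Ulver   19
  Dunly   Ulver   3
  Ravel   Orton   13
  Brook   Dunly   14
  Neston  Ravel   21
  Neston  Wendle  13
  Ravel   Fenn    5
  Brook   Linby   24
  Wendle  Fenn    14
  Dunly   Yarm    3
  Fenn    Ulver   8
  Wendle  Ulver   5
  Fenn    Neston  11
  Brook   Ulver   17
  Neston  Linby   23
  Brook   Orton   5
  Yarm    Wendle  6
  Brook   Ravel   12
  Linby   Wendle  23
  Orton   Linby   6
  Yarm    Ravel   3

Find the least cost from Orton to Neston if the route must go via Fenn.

$29

Best Orton to Fenn: Orton–Ravel–Fenn costing 18
Shortest Fenn→Neston: Fenn–Neston = 11
Total via Fenn: 18 + 11 = $29.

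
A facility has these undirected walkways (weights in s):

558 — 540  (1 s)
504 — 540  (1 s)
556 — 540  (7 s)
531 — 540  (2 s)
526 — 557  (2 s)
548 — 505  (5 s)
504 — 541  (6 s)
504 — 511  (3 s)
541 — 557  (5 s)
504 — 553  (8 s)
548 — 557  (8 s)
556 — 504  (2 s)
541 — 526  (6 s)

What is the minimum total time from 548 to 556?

Compare a few routes:
548 - 557 - 541 - 504 - 540 - 556: 8+5+6+1+7 = 27
548 - 557 - 526 - 541 - 504 - 540 - 556: 8+2+6+6+1+7 = 30
548 - 557 - 526 - 541 - 504 - 556: 8+2+6+6+2 = 24
548 - 557 - 541 - 504 - 556: 8+5+6+2 = 21
Cheapest is 548 - 557 - 541 - 504 - 556 at 21 s.

21 s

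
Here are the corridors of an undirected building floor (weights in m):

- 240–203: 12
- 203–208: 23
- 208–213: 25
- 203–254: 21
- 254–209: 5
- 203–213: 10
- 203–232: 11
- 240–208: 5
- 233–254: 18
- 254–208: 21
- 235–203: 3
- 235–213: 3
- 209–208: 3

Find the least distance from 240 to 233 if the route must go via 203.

Best 240 to 203: 240–203 costing 12
Best 203 to 233: 203–254–233 costing 39
Total via 203: 12 + 39 = 51 m.

51 m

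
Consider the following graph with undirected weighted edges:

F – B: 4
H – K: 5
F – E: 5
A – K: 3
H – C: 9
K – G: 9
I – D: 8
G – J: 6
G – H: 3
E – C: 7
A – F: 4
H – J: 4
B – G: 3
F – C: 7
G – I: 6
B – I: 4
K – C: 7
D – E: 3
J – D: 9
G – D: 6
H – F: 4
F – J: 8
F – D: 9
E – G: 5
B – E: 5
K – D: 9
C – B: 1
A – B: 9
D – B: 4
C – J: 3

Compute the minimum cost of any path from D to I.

Running Dijkstra from D:
D: 0
E: 3  (via D)
B: 4  (via D)
C: 5  (via B)
G: 6  (via D)
F: 8  (via E)
I: 8  (via D)
Shortest route: D–I = 8.

8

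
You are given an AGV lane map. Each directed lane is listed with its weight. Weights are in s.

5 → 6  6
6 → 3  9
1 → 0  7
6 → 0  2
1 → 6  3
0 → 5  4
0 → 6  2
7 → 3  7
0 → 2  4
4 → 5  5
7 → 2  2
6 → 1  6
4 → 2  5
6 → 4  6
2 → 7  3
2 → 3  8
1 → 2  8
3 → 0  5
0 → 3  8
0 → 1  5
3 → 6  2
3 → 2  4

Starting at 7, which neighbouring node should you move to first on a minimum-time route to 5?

Compare a few routes:
7 - 3 - 6 - 0 - 5: 7+2+2+4 = 15
7 - 3 - 0 - 5: 7+5+4 = 16
The minimum is 15 s via 7 - 3 - 6 - 0 - 5.
So from 7 the first move is to 3.

3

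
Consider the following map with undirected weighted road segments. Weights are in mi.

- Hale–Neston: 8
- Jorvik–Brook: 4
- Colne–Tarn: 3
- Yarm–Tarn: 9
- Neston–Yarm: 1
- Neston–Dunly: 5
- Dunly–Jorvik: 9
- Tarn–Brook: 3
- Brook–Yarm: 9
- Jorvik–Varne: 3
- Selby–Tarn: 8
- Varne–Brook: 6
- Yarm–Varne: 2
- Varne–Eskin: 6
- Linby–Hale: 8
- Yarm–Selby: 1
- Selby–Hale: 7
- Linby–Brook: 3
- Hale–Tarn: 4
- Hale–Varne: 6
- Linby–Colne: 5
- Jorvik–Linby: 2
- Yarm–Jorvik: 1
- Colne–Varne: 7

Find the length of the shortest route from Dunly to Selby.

Candidate routes:
Dunly → Neston → Yarm → Selby: 5+1+1 = 7
Dunly → Jorvik → Varne → Yarm → Selby: 9+3+2+1 = 15
Dunly → Jorvik → Yarm → Selby: 9+1+1 = 11
Cheapest is Dunly → Neston → Yarm → Selby at 7 mi.

7 mi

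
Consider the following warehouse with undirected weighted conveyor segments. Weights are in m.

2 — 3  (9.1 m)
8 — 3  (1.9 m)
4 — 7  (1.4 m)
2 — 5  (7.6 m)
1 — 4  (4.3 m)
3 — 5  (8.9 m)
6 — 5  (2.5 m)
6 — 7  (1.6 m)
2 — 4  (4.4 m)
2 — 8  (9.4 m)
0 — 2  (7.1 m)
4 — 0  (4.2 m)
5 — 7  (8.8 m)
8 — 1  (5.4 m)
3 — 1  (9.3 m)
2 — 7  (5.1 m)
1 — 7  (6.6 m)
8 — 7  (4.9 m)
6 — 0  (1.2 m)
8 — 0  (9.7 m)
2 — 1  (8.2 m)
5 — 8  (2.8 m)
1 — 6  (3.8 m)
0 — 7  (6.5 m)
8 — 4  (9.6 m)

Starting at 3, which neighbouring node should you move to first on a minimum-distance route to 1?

8

Compare a few routes:
3 - 1: 9.3 = 9.3
3 - 8 - 7 - 6 - 1: 1.9+4.9+1.6+3.8 = 12.2
3 - 8 - 5 - 6 - 1: 1.9+2.8+2.5+3.8 = 11
3 - 8 - 1: 1.9+5.4 = 7.3
The minimum is 7.3 m via 3 - 8 - 1.
So from 3 the first move is to 8.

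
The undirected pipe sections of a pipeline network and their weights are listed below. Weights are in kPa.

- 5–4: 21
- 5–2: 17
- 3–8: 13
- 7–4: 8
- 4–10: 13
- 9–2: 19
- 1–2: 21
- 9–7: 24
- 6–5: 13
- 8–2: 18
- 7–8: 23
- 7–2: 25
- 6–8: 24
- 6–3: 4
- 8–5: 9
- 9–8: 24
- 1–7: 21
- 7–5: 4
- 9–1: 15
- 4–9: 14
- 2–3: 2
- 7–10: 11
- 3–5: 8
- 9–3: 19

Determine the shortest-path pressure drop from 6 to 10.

27 kPa

Shortest distances from 6:
6: 0
3: 4  (via 6)
2: 6  (via 3)
5: 12  (via 3)
7: 16  (via 5)
8: 17  (via 3)
9: 23  (via 3)
4: 24  (via 7)
1: 27  (via 2)
10: 27  (via 7)
Shortest route: 6–3–5–7–10 = 27 kPa.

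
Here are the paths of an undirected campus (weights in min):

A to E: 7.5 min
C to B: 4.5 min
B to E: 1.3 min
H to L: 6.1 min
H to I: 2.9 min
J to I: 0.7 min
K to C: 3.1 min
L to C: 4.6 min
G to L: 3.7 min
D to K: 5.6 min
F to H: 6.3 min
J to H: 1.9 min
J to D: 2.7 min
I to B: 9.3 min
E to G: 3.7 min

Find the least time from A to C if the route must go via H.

Shortest A→H: A → E → B → I → J → H = 20.7
Best H to C: H → L → C costing 10.7
Total via H: 20.7 + 10.7 = 31.4 min.

31.4 min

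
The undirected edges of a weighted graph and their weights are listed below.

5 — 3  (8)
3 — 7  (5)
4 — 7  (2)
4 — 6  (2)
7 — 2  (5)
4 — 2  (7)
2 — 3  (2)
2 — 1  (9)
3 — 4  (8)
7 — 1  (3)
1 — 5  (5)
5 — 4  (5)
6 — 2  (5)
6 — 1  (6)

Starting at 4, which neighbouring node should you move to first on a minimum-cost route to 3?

Enumerating some paths:
4–3: 8 = 8
4–7–3: 2+5 = 7
Cheapest is 4–7–3 at 7.
So from 4 the first move is to 7.

7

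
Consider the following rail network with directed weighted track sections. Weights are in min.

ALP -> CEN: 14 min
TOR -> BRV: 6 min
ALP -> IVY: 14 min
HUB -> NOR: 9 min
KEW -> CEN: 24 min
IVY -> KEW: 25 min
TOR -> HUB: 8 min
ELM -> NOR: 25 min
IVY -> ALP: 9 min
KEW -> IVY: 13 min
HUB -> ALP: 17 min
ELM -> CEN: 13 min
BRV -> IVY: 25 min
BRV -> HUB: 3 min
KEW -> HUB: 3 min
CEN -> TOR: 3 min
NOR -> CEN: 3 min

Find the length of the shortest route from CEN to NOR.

Running Dijkstra from CEN:
CEN: 0
TOR: 3  (via CEN)
BRV: 9  (via TOR)
HUB: 11  (via TOR)
NOR: 20  (via HUB)
Shortest route: CEN → TOR → HUB → NOR = 20 min.

20 min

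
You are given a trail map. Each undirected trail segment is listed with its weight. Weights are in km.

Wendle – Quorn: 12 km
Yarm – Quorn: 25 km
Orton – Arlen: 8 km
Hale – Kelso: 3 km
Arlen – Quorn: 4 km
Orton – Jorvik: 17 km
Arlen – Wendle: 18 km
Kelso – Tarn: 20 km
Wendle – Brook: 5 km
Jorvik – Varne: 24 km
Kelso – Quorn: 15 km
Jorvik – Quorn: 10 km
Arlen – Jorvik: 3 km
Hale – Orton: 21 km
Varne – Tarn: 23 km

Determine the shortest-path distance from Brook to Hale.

Settle nodes by increasing distance from Brook:
Brook: 0
Wendle: 5  (via Brook)
Quorn: 17  (via Wendle)
Arlen: 21  (via Quorn)
Jorvik: 24  (via Arlen)
Orton: 29  (via Arlen)
Kelso: 32  (via Quorn)
Hale: 35  (via Kelso)
Shortest route: Brook–Wendle–Quorn–Kelso–Hale = 35 km.

35 km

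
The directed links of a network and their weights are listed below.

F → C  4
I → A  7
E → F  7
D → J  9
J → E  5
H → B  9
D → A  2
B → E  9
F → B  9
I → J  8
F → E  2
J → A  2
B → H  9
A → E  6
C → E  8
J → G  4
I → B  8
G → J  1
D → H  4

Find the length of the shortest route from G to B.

Enumerating some paths:
G → J → E → F → B: 1+5+7+9 = 22
G → J → A → E → F → B: 1+2+6+7+9 = 25
The minimum is 22 via G → J → E → F → B.

22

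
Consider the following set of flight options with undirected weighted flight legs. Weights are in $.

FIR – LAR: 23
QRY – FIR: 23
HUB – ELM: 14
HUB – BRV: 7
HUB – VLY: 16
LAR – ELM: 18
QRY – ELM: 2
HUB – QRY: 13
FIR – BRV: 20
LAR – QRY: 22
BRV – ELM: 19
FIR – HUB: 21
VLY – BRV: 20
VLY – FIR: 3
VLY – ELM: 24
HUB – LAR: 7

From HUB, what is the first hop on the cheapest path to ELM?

Compare a few routes:
HUB → ELM: 14 = 14
HUB → QRY → ELM: 13+2 = 15
Cheapest is HUB → ELM at $14.
So from HUB the first move is to ELM.

ELM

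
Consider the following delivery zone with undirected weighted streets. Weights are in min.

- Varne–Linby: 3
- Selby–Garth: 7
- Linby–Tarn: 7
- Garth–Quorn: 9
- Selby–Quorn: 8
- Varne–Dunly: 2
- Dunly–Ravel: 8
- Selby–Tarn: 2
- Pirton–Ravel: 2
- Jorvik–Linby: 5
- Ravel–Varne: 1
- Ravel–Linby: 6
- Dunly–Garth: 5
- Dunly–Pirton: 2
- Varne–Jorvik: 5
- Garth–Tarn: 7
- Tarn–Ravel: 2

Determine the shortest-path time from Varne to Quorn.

Compare a few routes:
Varne → Ravel → Tarn → Garth → Quorn: 1+2+7+9 = 19
Varne → Dunly → Garth → Quorn: 2+5+9 = 16
Varne → Ravel → Tarn → Selby → Quorn: 1+2+2+8 = 13
Varne → Dunly → Pirton → Ravel → Tarn → Selby → Quorn: 2+2+2+2+2+8 = 18
The minimum is 13 min via Varne → Ravel → Tarn → Selby → Quorn.

13 min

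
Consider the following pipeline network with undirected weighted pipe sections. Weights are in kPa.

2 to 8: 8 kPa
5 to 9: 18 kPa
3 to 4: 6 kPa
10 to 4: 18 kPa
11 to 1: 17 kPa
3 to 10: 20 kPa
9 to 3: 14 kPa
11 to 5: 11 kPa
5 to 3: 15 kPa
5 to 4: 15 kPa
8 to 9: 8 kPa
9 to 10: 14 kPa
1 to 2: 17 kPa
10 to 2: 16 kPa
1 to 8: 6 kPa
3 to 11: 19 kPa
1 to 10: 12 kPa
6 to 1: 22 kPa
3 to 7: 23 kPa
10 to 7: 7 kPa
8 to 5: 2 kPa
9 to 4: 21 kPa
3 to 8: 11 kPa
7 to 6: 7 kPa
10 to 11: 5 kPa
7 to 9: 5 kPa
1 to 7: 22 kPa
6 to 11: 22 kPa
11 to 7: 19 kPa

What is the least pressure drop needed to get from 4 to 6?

Compare a few routes:
4 - 10 - 7 - 6: 18+7+7 = 32
4 - 9 - 7 - 6: 21+5+7 = 33
4 - 3 - 7 - 6: 6+23+7 = 36
The minimum is 32 kPa via 4 - 10 - 7 - 6.

32 kPa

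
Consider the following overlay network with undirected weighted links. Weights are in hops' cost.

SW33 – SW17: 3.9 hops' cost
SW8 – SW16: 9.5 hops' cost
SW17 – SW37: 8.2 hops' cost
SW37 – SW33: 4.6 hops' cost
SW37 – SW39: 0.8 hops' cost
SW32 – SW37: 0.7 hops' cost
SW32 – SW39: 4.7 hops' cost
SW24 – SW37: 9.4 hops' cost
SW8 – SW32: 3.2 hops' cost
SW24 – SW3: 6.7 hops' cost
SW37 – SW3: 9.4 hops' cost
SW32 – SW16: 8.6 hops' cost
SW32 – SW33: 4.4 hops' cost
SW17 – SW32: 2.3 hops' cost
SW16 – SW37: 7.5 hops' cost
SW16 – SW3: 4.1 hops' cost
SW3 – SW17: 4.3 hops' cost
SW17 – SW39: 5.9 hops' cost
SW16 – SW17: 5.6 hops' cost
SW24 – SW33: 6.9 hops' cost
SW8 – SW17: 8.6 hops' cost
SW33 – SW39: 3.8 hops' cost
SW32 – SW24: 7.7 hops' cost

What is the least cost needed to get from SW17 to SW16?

5.6 hops' cost

Compare a few routes:
SW17 → SW16: 5.6 = 5.6
SW17 → SW3 → SW16: 4.3+4.1 = 8.4
The minimum is 5.6 hops' cost via SW17 → SW16.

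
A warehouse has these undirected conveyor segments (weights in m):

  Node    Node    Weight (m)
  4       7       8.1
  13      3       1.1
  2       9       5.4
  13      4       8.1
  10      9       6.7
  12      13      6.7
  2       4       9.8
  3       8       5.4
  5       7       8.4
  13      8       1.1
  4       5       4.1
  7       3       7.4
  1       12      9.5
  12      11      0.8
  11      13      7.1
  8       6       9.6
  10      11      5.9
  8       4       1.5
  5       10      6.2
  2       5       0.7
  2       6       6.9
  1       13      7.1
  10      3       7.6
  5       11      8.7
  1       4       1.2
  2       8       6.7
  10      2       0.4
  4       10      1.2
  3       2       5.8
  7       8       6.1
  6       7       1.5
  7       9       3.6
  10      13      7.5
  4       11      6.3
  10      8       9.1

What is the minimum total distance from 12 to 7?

Compare a few routes:
12 - 13 - 8 - 7: 6.7+1.1+6.1 = 13.9
12 - 11 - 4 - 8 - 7: 0.8+6.3+1.5+6.1 = 14.7
Cheapest is 12 - 13 - 8 - 7 at 13.9 m.

13.9 m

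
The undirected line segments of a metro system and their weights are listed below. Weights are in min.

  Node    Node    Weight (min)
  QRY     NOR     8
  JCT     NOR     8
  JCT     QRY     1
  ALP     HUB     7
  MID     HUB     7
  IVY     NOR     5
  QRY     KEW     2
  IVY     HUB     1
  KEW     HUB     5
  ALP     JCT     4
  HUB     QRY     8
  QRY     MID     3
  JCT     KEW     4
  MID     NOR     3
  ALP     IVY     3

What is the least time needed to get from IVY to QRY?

Running Dijkstra from IVY:
IVY: 0
HUB: 1  (via IVY)
ALP: 3  (via IVY)
NOR: 5  (via IVY)
KEW: 6  (via HUB)
JCT: 7  (via ALP)
QRY: 8  (via KEW)
Shortest route: IVY–HUB–KEW–QRY = 8 min.

8 min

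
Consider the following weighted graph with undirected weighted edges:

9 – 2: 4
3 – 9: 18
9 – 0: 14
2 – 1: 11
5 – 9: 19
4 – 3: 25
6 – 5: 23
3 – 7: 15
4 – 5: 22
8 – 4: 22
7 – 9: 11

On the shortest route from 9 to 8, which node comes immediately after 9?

Compare a few routes:
9 - 3 - 4 - 8: 18+25+22 = 65
9 - 5 - 4 - 8: 19+22+22 = 63
Cheapest is 9 - 5 - 4 - 8 at 63.
So from 9 the first move is to 5.

5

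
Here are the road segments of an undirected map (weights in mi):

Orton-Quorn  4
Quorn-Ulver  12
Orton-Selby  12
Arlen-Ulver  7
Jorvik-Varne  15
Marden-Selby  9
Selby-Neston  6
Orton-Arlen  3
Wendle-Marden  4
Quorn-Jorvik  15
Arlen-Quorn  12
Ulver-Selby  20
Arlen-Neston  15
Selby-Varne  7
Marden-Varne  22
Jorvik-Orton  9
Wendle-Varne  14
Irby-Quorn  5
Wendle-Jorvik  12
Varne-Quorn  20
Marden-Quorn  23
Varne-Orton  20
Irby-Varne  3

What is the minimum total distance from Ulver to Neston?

22 mi

Enumerating some paths:
Ulver–Arlen–Orton–Selby–Neston: 7+3+12+6 = 28
Ulver–Arlen–Neston: 7+15 = 22
Ulver–Selby–Neston: 20+6 = 26
Cheapest is Ulver–Arlen–Neston at 22 mi.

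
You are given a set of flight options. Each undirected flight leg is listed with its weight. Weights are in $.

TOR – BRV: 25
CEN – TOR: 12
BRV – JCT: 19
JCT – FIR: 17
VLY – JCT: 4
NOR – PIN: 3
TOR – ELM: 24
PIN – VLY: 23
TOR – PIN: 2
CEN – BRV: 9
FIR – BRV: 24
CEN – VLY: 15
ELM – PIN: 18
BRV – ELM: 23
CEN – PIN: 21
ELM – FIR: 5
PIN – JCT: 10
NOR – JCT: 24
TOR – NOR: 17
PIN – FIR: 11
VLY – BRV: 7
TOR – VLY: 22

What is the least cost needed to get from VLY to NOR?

Enumerating some paths:
VLY → TOR → PIN → NOR: 22+2+3 = 27
VLY → PIN → NOR: 23+3 = 26
VLY → JCT → PIN → NOR: 4+10+3 = 17
The minimum is $17 via VLY → JCT → PIN → NOR.

$17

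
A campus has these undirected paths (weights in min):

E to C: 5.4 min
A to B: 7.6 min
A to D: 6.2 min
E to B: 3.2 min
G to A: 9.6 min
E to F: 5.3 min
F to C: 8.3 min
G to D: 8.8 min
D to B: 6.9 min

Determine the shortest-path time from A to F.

Shortest distances from A:
A: 0
D: 6.2  (via A)
B: 7.6  (via A)
G: 9.6  (via A)
E: 10.8  (via B)
F: 16.1  (via E)
Shortest route: A–B–E–F = 16.1 min.

16.1 min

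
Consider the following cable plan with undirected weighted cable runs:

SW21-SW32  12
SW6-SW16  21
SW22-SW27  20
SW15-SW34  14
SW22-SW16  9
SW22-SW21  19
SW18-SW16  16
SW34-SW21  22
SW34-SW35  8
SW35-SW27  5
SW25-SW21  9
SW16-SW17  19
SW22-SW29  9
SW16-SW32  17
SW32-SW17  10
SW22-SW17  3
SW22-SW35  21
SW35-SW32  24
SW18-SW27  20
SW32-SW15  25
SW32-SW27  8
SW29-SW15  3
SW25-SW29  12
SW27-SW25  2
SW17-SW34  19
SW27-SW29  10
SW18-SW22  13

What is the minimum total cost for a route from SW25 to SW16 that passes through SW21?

37

Best SW25 to SW21: SW25–SW21 costing 9
Best SW21 to SW16: SW21–SW22–SW16 costing 28
Total via SW21: 9 + 28 = 37.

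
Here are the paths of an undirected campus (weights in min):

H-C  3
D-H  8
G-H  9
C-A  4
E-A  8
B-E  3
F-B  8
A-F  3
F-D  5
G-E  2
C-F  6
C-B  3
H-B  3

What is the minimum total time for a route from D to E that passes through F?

16 min

Shortest D→F: D–F = 5
Best F to E: F–A–E costing 11
Total via F: 5 + 11 = 16 min.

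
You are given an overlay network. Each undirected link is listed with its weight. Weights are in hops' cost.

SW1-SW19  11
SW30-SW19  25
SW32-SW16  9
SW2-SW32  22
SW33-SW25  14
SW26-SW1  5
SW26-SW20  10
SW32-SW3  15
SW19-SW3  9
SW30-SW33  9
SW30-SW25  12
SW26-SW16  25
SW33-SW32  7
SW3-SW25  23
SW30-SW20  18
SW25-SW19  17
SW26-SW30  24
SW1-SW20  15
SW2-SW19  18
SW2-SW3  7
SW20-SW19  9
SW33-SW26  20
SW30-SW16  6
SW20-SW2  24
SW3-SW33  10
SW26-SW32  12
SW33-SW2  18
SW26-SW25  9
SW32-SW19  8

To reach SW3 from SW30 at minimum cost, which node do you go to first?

SW33

Enumerating some paths:
SW30–SW16–SW32–SW3: 6+9+15 = 30
SW30–SW33–SW3: 9+10 = 19
SW30–SW33–SW32–SW3: 9+7+15 = 31
The minimum is 19 hops' cost via SW30–SW33–SW3.
So from SW30 the first move is to SW33.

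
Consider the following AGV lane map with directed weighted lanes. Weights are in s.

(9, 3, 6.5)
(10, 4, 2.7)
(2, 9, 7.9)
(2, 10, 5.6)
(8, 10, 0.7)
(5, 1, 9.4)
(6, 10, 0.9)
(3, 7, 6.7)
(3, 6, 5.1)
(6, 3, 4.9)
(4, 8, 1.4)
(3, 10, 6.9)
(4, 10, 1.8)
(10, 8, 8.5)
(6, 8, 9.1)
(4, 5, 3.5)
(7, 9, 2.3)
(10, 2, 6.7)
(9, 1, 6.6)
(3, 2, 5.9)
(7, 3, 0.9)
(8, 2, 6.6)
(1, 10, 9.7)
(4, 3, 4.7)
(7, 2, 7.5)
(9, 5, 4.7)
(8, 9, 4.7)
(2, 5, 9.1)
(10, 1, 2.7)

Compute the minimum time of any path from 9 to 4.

15.2 s

Enumerating some paths:
9 - 1 - 10 - 4: 6.6+9.7+2.7 = 19
9 - 3 - 10 - 4: 6.5+6.9+2.7 = 16.1
9 - 3 - 6 - 10 - 4: 6.5+5.1+0.9+2.7 = 15.2
The minimum is 15.2 s via 9 - 3 - 6 - 10 - 4.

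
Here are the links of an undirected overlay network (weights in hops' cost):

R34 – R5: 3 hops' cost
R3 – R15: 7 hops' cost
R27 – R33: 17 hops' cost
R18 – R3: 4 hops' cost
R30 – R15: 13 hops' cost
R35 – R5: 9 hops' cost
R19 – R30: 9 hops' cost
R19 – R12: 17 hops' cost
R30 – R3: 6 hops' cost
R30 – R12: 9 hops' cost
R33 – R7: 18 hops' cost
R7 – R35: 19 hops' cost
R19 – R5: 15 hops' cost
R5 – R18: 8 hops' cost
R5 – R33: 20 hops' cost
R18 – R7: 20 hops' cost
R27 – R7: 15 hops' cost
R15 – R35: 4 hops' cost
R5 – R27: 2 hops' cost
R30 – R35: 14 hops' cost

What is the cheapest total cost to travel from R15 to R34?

Enumerating some paths:
R15 - R30 - R3 - R18 - R5 - R34: 13+6+4+8+3 = 34
R15 - R35 - R5 - R34: 4+9+3 = 16
R15 - R3 - R18 - R5 - R34: 7+4+8+3 = 22
Cheapest is R15 - R35 - R5 - R34 at 16 hops' cost.

16 hops' cost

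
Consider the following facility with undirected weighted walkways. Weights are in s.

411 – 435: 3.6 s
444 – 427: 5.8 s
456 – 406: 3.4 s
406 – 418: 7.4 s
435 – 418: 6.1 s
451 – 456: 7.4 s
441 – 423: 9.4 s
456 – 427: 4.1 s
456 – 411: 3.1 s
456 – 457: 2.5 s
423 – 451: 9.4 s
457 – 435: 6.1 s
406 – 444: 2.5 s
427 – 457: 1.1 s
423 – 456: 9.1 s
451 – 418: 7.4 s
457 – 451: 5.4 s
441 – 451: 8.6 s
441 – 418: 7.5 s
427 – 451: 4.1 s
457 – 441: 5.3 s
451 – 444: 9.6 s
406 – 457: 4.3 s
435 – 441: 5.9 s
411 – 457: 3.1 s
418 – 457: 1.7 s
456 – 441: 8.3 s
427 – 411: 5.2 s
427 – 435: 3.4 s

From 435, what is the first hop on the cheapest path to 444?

Compare a few routes:
435 - 411 - 456 - 406 - 444: 3.6+3.1+3.4+2.5 = 12.6
435 - 427 - 444: 3.4+5.8 = 9.2
435 - 427 - 457 - 406 - 444: 3.4+1.1+4.3+2.5 = 11.3
The minimum is 9.2 s via 435 - 427 - 444.
So from 435 the first move is to 427.

427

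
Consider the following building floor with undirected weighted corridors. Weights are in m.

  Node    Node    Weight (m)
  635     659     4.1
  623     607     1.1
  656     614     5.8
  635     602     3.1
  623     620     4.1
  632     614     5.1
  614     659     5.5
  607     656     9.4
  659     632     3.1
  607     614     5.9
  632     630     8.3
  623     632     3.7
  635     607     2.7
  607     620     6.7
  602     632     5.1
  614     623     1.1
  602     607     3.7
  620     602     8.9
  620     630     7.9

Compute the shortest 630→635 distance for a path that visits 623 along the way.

Shortest 630→623: 630 → 620 → 623 = 12
Best 623 to 635: 623 → 607 → 635 costing 3.8
Total via 623: 12 + 3.8 = 15.8 m.

15.8 m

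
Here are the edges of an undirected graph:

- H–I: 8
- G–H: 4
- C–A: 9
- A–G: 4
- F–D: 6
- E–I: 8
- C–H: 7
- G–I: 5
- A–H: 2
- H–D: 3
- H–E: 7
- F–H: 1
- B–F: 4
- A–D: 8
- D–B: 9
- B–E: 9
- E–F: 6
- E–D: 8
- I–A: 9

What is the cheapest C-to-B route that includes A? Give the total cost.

Best C to A: C–A costing 9
Best A to B: A–H–F–B costing 7
Total via A: 9 + 7 = 16.

16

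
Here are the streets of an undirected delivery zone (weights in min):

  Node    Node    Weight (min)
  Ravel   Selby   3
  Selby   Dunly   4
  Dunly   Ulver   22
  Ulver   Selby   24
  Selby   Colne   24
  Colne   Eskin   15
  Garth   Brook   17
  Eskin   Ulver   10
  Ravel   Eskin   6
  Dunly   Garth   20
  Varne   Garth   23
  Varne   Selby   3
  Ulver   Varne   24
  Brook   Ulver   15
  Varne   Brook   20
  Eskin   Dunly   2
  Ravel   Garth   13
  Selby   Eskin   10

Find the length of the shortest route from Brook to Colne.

Settle nodes by increasing distance from Brook:
Brook: 0
Ulver: 15  (via Brook)
Garth: 17  (via Brook)
Varne: 20  (via Brook)
Selby: 23  (via Varne)
Eskin: 25  (via Ulver)
Ravel: 26  (via Selby)
Dunly: 27  (via Selby)
Colne: 40  (via Eskin)
Shortest route: Brook → Ulver → Eskin → Colne = 40 min.

40 min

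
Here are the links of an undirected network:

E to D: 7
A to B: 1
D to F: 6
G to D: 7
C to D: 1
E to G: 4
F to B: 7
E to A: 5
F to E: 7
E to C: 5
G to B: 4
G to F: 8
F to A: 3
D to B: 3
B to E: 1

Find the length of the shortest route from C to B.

Shortest distances from C:
C: 0
D: 1  (via C)
B: 4  (via D)
Shortest route: C → D → B = 4.

4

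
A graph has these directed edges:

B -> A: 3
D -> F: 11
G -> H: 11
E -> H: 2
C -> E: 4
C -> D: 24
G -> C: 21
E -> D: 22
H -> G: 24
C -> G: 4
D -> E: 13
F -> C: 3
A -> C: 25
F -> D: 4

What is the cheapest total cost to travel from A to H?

Enumerating some paths:
A → C → E → H: 25+4+2 = 31
A → C → D → E → H: 25+24+13+2 = 64
A → C → G → H: 25+4+11 = 40
The minimum is 31 via A → C → E → H.

31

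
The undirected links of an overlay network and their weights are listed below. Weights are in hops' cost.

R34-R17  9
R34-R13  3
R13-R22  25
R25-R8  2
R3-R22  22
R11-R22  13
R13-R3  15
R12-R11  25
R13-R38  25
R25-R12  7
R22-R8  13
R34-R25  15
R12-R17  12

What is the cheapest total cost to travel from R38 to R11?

Shortest distances from R38:
R38: 0
R13: 25  (via R38)
R34: 28  (via R13)
R17: 37  (via R34)
R3: 40  (via R13)
R25: 43  (via R34)
R8: 45  (via R25)
R12: 49  (via R17)
R22: 50  (via R13)
R11: 63  (via R22)
Shortest route: R38–R13–R22–R11 = 63 hops' cost.

63 hops' cost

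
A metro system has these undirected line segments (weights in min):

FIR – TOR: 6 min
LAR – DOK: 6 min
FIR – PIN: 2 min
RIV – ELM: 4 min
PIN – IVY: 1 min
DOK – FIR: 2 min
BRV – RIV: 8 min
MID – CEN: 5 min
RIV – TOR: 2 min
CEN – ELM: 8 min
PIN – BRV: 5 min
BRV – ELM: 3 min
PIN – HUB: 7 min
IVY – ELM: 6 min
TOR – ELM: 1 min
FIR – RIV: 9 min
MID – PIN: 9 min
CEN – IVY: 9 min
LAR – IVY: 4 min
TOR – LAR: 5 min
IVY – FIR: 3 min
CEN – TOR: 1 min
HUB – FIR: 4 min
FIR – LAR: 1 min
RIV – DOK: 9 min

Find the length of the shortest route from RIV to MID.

Settle nodes by increasing distance from RIV:
RIV: 0
TOR: 2  (via RIV)
CEN: 3  (via TOR)
ELM: 3  (via TOR)
BRV: 6  (via ELM)
LAR: 7  (via TOR)
MID: 8  (via CEN)
Shortest route: RIV → TOR → CEN → MID = 8 min.

8 min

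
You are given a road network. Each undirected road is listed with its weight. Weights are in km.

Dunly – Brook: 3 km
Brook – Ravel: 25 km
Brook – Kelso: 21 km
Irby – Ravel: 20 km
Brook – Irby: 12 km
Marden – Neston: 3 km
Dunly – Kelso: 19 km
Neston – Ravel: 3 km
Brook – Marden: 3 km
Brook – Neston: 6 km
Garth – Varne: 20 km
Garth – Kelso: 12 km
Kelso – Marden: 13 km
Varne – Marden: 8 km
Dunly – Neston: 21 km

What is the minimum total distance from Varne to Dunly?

14 km

Settle nodes by increasing distance from Varne:
Varne: 0
Marden: 8  (via Varne)
Neston: 11  (via Marden)
Brook: 11  (via Marden)
Ravel: 14  (via Neston)
Dunly: 14  (via Brook)
Shortest route: Varne–Marden–Brook–Dunly = 14 km.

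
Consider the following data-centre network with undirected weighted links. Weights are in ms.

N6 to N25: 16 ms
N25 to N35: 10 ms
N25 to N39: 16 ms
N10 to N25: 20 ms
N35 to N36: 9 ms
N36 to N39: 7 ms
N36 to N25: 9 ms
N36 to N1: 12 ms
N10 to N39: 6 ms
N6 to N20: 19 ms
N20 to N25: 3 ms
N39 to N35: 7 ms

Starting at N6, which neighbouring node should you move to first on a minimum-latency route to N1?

N25

Candidate routes:
N6 - N20 - N25 - N36 - N1: 19+3+9+12 = 43
N6 - N25 - N36 - N1: 16+9+12 = 37
The minimum is 37 ms via N6 - N25 - N36 - N1.
So from N6 the first move is to N25.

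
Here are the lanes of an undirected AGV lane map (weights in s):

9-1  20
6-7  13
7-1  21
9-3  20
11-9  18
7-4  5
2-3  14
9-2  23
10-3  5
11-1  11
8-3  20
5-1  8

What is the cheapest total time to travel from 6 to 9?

54 s

Enumerating some paths:
6 - 7 - 1 - 11 - 9: 13+21+11+18 = 63
6 - 7 - 1 - 9: 13+21+20 = 54
The minimum is 54 s via 6 - 7 - 1 - 9.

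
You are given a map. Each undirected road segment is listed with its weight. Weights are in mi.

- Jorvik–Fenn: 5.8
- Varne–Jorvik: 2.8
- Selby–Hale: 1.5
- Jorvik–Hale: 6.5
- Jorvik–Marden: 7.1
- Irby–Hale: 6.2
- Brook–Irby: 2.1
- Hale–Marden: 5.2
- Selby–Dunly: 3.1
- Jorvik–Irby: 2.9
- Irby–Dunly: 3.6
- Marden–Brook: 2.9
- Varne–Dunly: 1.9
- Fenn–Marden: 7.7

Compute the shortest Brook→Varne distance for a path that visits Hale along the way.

14.6 mi

Best Brook to Hale: Brook–Marden–Hale costing 8.1
Shortest Hale→Varne: Hale–Selby–Dunly–Varne = 6.5
Total via Hale: 8.1 + 6.5 = 14.6 mi.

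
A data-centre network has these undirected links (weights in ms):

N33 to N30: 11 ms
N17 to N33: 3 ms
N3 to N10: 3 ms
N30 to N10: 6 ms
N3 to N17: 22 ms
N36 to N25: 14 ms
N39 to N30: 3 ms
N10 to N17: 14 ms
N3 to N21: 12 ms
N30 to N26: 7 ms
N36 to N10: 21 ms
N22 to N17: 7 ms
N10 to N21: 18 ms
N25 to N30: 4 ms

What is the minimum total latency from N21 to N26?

Enumerating some paths:
N21 - N10 - N30 - N26: 18+6+7 = 31
N21 - N3 - N10 - N30 - N26: 12+3+6+7 = 28
The minimum is 28 ms via N21 - N3 - N10 - N30 - N26.

28 ms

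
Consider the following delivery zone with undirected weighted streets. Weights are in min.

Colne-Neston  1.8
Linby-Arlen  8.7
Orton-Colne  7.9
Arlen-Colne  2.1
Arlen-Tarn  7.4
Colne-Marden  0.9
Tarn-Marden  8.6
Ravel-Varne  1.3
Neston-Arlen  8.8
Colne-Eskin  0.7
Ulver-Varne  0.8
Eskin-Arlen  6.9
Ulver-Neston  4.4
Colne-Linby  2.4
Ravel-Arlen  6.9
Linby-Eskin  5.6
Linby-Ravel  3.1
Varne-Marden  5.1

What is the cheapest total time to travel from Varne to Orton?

13.9 min

Compare a few routes:
Varne–Marden–Colne–Orton: 5.1+0.9+7.9 = 13.9
Varne–Ravel–Linby–Colne–Orton: 1.3+3.1+2.4+7.9 = 14.7
Varne–Ulver–Neston–Colne–Orton: 0.8+4.4+1.8+7.9 = 14.9
Cheapest is Varne–Marden–Colne–Orton at 13.9 min.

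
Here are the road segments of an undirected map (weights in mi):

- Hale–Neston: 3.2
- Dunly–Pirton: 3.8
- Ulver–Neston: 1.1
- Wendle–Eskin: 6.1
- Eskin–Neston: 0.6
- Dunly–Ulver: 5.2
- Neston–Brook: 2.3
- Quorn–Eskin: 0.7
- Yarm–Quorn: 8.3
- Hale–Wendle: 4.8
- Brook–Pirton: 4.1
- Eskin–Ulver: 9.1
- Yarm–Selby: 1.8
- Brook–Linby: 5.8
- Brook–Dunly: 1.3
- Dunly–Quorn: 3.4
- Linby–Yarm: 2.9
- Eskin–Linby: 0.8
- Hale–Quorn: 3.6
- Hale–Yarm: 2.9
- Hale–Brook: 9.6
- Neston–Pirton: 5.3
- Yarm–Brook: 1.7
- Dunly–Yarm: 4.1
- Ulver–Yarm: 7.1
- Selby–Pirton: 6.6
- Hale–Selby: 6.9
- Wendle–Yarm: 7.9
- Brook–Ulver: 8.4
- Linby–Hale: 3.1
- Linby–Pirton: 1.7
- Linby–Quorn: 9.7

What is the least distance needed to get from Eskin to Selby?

Shortest distances from Eskin:
Eskin: 0
Neston: 0.6  (via Eskin)
Quorn: 0.7  (via Eskin)
Linby: 0.8  (via Eskin)
Ulver: 1.7  (via Neston)
Pirton: 2.5  (via Linby)
Brook: 2.9  (via Neston)
Yarm: 3.7  (via Linby)
Hale: 3.8  (via Neston)
Dunly: 4.1  (via Quorn)
Selby: 5.5  (via Yarm)
Shortest route: Eskin–Linby–Yarm–Selby = 5.5 mi.

5.5 mi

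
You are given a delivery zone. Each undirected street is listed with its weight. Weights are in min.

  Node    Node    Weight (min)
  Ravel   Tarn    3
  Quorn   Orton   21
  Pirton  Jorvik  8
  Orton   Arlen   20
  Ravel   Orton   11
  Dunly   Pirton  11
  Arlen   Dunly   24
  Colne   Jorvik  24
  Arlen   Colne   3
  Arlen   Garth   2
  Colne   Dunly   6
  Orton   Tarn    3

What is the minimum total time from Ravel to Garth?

28 min

Settle nodes by increasing distance from Ravel:
Ravel: 0
Tarn: 3  (via Ravel)
Orton: 6  (via Tarn)
Arlen: 26  (via Orton)
Quorn: 27  (via Orton)
Garth: 28  (via Arlen)
Shortest route: Ravel → Tarn → Orton → Arlen → Garth = 28 min.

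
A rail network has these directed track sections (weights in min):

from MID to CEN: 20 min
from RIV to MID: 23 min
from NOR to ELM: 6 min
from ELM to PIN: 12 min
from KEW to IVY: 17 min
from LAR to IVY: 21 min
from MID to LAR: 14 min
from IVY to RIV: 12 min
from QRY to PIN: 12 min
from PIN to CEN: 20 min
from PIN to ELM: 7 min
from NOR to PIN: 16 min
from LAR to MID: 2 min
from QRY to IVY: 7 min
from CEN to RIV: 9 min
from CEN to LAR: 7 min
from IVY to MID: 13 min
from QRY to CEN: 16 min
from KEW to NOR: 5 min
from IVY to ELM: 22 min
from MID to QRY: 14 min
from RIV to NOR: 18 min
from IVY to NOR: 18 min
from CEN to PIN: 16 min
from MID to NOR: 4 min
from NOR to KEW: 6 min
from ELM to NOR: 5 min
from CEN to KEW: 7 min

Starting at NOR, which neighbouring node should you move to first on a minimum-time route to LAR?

PIN

Enumerating some paths:
NOR–ELM–PIN–CEN–LAR: 6+12+20+7 = 45
NOR–PIN–CEN–LAR: 16+20+7 = 43
Cheapest is NOR–PIN–CEN–LAR at 43 min.
So from NOR the first move is to PIN.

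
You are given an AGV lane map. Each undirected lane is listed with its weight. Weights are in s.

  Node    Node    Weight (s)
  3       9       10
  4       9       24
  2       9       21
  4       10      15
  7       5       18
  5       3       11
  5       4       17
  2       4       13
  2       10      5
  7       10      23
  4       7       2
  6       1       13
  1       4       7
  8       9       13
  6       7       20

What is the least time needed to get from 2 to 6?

33 s

Compare a few routes:
2 - 4 - 7 - 6: 13+2+20 = 35
2 - 4 - 1 - 6: 13+7+13 = 33
2 - 10 - 4 - 1 - 6: 5+15+7+13 = 40
Cheapest is 2 - 4 - 1 - 6 at 33 s.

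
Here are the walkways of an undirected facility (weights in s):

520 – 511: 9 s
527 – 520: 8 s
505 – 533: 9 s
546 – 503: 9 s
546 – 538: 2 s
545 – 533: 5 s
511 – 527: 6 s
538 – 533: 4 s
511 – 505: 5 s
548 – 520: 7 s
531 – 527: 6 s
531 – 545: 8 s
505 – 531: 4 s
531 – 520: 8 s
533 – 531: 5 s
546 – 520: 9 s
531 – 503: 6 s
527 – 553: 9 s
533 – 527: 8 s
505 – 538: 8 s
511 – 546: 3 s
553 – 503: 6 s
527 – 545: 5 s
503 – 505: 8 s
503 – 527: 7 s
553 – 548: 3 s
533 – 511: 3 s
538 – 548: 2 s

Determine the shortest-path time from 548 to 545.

Candidate routes:
548 - 538 - 533 - 545: 2+4+5 = 11
548 - 553 - 527 - 545: 3+9+5 = 17
548 - 538 - 546 - 511 - 533 - 545: 2+2+3+3+5 = 15
548 - 538 - 546 - 511 - 527 - 545: 2+2+3+6+5 = 18
The minimum is 11 s via 548 - 538 - 533 - 545.

11 s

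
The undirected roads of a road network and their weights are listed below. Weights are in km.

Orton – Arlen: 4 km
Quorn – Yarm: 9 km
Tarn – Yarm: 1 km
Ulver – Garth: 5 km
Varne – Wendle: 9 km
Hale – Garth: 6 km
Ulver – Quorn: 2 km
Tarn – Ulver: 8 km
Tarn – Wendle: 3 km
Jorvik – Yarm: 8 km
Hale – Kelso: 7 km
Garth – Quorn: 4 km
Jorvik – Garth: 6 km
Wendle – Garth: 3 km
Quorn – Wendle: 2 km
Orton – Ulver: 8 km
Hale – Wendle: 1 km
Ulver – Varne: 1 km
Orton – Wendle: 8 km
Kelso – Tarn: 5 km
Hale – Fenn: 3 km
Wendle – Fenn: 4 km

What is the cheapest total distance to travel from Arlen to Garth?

15 km

Shortest distances from Arlen:
Arlen: 0
Orton: 4  (via Arlen)
Wendle: 12  (via Orton)
Ulver: 12  (via Orton)
Varne: 13  (via Ulver)
Hale: 13  (via Wendle)
Quorn: 14  (via Wendle)
Garth: 15  (via Wendle)
Shortest route: Arlen–Orton–Wendle–Garth = 15 km.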